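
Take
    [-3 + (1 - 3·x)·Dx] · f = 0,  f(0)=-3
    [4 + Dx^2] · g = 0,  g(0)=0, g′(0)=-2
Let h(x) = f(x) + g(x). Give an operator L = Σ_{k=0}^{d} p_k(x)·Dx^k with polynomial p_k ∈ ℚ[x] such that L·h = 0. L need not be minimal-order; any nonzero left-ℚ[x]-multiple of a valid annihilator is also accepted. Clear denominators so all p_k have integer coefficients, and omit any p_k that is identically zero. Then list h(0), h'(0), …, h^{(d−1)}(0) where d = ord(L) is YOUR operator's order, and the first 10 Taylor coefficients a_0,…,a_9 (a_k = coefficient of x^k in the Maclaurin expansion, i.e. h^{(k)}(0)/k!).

L = (348 - 144·x + 216·x^2) + (-44 + 180·x - 216·x^2 + 216·x^3)·Dx + (87 - 36·x + 54·x^2)·Dx^2 + (-11 + 45·x - 54·x^2 + 54·x^3)·Dx^3  (order 3).
h: a_k = -3, -11, -27, -239/3, -243, -10939/15, -2187, -2066707/315, -19683, -167403919/2835, …
ICs: h(0) = -3, h′(0) = -11, h′′(0) = -54.

f: a_k = -3, -9, -27, -81, -243, -729, -2187, -6561, -19683, -59049, …
g: a_k = 0, -2, 0, 4/3, 0, -4/15, 0, 8/315, 0, -4/2835, …
Sum ⇒ L₀ = lclm(L_f,L_g) in ℚ(x)⟨Dx⟩.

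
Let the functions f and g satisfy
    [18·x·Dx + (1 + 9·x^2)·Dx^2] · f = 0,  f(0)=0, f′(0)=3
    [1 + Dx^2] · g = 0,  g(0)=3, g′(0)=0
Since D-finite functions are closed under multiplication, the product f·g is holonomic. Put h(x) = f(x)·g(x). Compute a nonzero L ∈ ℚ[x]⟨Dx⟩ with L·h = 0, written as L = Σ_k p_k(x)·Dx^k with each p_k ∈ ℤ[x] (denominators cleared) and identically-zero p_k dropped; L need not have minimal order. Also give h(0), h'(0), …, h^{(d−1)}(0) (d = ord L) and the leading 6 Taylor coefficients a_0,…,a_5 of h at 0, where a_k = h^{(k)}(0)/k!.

f: a_k = 0, 3, 0, -9, 0, 243/5, …
g: a_k = 3, 0, -3/2, 0, 1/8, 0, …
L₀ := L_f ⊗_s L_g (sym. prod.), ord ≤ 4.
L = (370 + 9594·x^2 + 4131·x^4 + 2916·x^6 + 6561·x^8) + (684·x + 6804·x^3 + 8748·x^5 + 26244·x^7)·Dx + (380 + 9792·x^2 + 5346·x^4 + 5832·x^6 + 13122·x^8)·Dx^2 + (684·x + 6804·x^3 + 8748·x^5 + 26244·x^7)·Dx^3 + (10 + 198·x^2 + 1215·x^4 + 2916·x^6 + 6561·x^8)·Dx^4  (order 4).
h: a_k = 0, 9, 0, -63/2, 0, 6387/40, …
ICs: h(0) = 0, h′(0) = 9, h′′(0) = 0, h′′′(0) = -189.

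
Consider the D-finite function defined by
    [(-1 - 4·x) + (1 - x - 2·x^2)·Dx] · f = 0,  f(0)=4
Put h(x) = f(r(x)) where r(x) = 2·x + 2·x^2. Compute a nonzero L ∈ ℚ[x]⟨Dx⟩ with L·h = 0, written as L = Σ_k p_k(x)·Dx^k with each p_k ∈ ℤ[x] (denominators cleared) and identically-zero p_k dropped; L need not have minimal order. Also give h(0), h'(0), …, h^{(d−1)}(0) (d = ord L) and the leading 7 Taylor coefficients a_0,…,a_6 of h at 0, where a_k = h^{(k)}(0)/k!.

L = (2 + 20·x + 48·x^2 + 32·x^3) + (-1 + 2·x + 10·x^2 + 16·x^3 + 8·x^4)·Dx  (order 1).
h: a_k = 4, 8, 56, 256, 1232, 5984, 28832, …
ICs: h(0) = 4.

f: a_k = 4, 4, 12, 20, 44, 84, 172, …
Substitute x→r, Dx→(1/r')Dx; clear ⇒ L₀.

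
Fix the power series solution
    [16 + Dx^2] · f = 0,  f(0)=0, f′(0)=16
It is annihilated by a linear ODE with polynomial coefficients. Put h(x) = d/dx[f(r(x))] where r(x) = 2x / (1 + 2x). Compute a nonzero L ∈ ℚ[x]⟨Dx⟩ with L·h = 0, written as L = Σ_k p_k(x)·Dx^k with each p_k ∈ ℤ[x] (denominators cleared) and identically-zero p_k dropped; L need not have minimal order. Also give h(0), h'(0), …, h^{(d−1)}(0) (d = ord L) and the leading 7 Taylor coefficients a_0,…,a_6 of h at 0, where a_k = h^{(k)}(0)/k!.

L = (88 + 96·x + 96·x^2) + (12 + 72·x + 144·x^2 + 96·x^3)·Dx + (1 + 8·x + 24·x^2 + 32·x^3 + 16·x^4)·Dx^2  (order 2).
h: a_k = 32, -128, -640, 7168, -98816/3, 92160, -5040128/45, …
ICs: h(0) = 32, h′(0) = -128.

f: a_k = 0, 16, 0, -128/3, 0, 512/15, 0, …
Change of var in L_f (x↦r) gives L₀.
Differentiate: ansatz ord ≤ ord L₀ ⇒ L.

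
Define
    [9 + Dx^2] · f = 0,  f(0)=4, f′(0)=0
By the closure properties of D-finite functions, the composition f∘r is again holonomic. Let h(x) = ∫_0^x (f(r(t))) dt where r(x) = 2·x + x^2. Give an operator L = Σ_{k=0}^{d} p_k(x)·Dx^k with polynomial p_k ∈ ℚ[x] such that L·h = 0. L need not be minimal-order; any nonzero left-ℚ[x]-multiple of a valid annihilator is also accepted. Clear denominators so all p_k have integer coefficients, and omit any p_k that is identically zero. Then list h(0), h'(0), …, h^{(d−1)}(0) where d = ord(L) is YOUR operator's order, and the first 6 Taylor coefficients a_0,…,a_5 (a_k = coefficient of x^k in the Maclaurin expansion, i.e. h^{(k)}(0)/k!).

L = (36 + 108·x + 108·x^2 + 36·x^3)·Dx - Dx^2 + (1 + x)·Dx^3  (order 3).
h: a_k = 0, 4, 0, -24, -18, 198/5, …
ICs: h(0) = 0, h′(0) = 4, h′′(0) = 0.

f: a_k = 4, 0, -18, 0, 27/2, 0, …
f∘r: x↦r, Dx↦Dx/r' in L_f ⇒ L₀.
h=∫₀ˣh₀: take L = L₀·Dx.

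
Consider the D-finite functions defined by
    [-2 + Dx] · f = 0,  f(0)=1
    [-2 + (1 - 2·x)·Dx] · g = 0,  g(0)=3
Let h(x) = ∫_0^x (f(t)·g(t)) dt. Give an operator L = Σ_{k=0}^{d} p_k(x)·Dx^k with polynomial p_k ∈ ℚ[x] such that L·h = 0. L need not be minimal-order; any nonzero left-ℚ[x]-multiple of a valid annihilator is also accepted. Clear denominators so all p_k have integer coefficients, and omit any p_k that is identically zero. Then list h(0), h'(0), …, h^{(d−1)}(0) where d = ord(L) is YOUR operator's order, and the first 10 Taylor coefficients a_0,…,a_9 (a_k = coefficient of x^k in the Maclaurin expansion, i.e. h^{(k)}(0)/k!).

L = (4 - 4·x)·Dx + (-1 + 2·x)·Dx^2  (order 2).
h: a_k = 0, 3, 6, 10, 16, 26, 652/15, 7828/105, 2740/21, 219202/945, …
ICs: h(0) = 0, h′(0) = 3.

f: a_k = 1, 2, 2, 4/3, 2/3, 4/15, 4/45, 8/315, 2/315, 4/2835, …
g: a_k = 3, 6, 12, 24, 48, 96, 192, 384, 768, 1536, …
h₀=f·g: eliminate ⇒ L₀, order ≤ 1·1.
h=∫₀ˣh₀: take L = L₀·Dx.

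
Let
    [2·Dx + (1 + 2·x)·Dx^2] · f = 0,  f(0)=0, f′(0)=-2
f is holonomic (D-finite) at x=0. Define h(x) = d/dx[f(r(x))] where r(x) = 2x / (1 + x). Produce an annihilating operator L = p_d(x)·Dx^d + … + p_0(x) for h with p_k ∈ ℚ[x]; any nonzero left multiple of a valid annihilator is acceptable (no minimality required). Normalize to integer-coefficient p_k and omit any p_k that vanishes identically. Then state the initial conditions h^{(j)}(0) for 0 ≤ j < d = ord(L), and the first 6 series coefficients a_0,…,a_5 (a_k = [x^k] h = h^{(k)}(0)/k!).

L = (6 + 10·x) + (1 + 6·x + 5·x^2)·Dx  (order 1).
h: a_k = -4, 24, -124, 624, -3124, 15624, …
ICs: h(0) = -4.

f: a_k = 0, -2, 2, -8/3, 4, -32/5, …
h₀=f(r): pull back L_f along r ⇒ L₀.
h₀' ⇒ L via d/dx closure of L₀.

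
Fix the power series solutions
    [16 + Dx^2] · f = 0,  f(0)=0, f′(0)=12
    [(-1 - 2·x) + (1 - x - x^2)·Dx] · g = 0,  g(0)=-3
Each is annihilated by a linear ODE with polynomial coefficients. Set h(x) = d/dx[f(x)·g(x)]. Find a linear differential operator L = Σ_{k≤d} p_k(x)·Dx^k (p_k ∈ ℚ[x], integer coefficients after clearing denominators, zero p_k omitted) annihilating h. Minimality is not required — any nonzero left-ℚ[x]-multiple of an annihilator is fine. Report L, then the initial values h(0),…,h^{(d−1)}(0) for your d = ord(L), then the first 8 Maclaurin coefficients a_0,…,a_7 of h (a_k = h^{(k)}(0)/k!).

f: a_k = 0, 12, 0, -32, 0, 128/5, 0, -1024/105, …
g: a_k = -3, -3, -6, -9, -15, -24, -39, -63, …
Sym-product of L_f,L_g gives L₀ (≤ ord 2).
h₀' ⇒ L via d/dx closure of L₀.
L = (54 - 256·x - 128·x^2 + 256·x^3 + 128·x^4) + (-13 - 10·x + 48·x^2 + 32·x^3)·Dx + (7 - 15·x - 7·x^2 + 16·x^3 + 8·x^4)·Dx^2  (order 2).
h: a_k = -36, -72, 72, -48, -324, -2304/5, -3932/5, -10592/7, …
ICs: h(0) = -36, h′(0) = -72.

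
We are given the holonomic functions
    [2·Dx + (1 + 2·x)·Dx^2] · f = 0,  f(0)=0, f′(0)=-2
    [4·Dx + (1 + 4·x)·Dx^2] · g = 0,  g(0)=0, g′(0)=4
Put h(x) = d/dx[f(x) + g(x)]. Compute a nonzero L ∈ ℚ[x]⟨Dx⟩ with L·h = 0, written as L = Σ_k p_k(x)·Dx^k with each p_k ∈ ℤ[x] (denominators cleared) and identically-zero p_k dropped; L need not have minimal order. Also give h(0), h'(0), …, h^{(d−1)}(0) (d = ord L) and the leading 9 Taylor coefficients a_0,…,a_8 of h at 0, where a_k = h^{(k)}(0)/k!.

L = 16 + (12 + 32·x)·Dx + (1 + 6·x + 8·x^2)·Dx^2  (order 2).
h: a_k = 2, -12, 56, -240, 992, -4032, 16256, -65280, 261632, …
ICs: h(0) = 2, h′(0) = -12.

f: a_k = 0, -2, 2, -8/3, 4, -32/5, 32/3, -128/7, 32, …
g: a_k = 0, 4, -8, 64/3, -64, 1024/5, -2048/3, 16384/7, -8192, …
f+g: L₀ = lclm(L_f,L_g), ord ≤ 2+2.
h₀' ⇒ L via d/dx closure of L₀.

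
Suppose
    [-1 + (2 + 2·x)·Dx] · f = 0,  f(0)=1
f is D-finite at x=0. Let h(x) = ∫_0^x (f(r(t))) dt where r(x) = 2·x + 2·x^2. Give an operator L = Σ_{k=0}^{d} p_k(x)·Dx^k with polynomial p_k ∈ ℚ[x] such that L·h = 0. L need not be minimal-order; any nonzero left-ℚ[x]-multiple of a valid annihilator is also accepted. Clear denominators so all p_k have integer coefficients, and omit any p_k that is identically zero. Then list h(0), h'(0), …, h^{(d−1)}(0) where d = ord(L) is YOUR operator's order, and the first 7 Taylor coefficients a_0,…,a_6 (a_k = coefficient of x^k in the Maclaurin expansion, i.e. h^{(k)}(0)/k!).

f: a_k = 1, 1/2, -1/8, 1/16, -5/128, 7/256, -21/1024, …
Substitute x→r, Dx→(1/r')Dx; clear ⇒ L₀.
Integrate: L := L₀·Dx.
L = (-1 - 2·x)·Dx + (1 + 2·x + 2·x^2)·Dx^2  (order 2).
h: a_k = 0, 1, 1/2, 1/6, -1/8, 3/40, -1/48, …
ICs: h(0) = 0, h′(0) = 1.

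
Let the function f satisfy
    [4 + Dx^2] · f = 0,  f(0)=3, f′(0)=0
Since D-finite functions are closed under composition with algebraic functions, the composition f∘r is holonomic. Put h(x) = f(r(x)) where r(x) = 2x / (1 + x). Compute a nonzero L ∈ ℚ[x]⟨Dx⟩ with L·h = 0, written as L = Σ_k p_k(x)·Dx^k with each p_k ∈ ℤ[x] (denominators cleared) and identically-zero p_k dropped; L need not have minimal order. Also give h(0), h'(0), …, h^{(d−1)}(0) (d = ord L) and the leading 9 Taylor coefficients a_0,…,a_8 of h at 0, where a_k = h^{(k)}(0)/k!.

L = 16 + (2 + 6·x + 6·x^2 + 2·x^3)·Dx + (1 + 4·x + 6·x^2 + 4·x^3 + x^4)·Dx^2  (order 2).
h: a_k = 3, 0, -24, 48, -40, -32, 2744/15, -1968/5, 12568/21, …
ICs: h(0) = 3, h′(0) = 0.

f: a_k = 3, 0, -6, 0, 2, 0, -4/15, 0, 2/105, …
f∘r: x↦r, Dx↦Dx/r' in L_f ⇒ L₀.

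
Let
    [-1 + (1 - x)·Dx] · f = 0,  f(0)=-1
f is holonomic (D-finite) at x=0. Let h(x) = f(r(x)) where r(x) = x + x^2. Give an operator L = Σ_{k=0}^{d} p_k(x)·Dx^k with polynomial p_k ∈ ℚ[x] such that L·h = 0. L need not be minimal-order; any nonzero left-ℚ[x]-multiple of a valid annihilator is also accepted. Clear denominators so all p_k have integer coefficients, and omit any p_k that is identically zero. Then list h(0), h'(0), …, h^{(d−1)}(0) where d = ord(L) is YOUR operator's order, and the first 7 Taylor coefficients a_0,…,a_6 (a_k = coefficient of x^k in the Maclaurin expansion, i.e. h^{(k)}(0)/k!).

f: a_k = -1, -1, -1, -1, -1, -1, -1, …
h₀=f(r): pull back L_f along r ⇒ L₀.
L = (1 + 2·x) + (-1 + x + x^2)·Dx  (order 1).
h: a_k = -1, -1, -2, -3, -5, -8, -13, …
ICs: h(0) = -1.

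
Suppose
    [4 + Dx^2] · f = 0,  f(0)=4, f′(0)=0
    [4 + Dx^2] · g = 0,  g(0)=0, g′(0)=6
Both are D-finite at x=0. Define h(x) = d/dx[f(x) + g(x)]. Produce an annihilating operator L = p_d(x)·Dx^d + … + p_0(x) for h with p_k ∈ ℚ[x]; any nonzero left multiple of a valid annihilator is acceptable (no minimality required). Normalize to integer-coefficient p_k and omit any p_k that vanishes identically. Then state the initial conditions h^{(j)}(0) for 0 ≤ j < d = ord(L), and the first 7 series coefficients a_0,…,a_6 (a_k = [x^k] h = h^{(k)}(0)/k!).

L = 4 + Dx^2  (order 2).
h: a_k = 6, -16, -12, 32/3, 4, -32/15, -8/15, …
ICs: h(0) = 6, h′(0) = -16.

f: a_k = 4, 0, -8, 0, 8/3, 0, -16/45, …
g: a_k = 0, 6, 0, -4, 0, 4/5, 0, …
h₀=f+g: left-lcm gives L₀, ord ≤ 4.
Derive L from L₀ (diff closure).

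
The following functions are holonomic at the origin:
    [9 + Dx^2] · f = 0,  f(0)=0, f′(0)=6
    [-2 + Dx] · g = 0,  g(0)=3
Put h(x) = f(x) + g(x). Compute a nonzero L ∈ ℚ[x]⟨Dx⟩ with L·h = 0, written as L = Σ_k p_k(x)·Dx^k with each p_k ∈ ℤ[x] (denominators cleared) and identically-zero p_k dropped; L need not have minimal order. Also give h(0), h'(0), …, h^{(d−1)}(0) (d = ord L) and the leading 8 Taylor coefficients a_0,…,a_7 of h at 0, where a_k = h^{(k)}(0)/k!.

f: a_k = 0, 6, 0, -9, 0, 81/20, 0, -243/280, …
g: a_k = 3, 6, 6, 4, 2, 4/5, 4/15, 8/105, …
Sum ⇒ L₀ = lclm(L_f,L_g) in ℚ(x)⟨Dx⟩.
L = -18 + 9·Dx - 2·Dx^2 + Dx^3  (order 3).
h: a_k = 3, 12, 6, -5, 2, 97/20, 4/15, -19/24, …
ICs: h(0) = 3, h′(0) = 12, h′′(0) = 12.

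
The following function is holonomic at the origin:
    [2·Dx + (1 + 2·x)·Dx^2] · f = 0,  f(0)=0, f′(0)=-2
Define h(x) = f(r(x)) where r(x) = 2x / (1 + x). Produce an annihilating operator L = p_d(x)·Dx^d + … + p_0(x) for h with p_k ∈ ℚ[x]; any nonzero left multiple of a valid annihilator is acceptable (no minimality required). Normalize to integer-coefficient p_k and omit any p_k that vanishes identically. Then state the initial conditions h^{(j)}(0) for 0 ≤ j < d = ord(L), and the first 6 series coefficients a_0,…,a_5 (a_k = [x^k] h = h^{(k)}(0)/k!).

L = (6 + 10·x)·Dx + (1 + 6·x + 5·x^2)·Dx^2  (order 2).
h: a_k = 0, -4, 12, -124/3, 156, -3124/5, …
ICs: h(0) = 0, h′(0) = -4.

f: a_k = 0, -2, 2, -8/3, 4, -32/5, …
Change of var in L_f (x↦r) gives L₀.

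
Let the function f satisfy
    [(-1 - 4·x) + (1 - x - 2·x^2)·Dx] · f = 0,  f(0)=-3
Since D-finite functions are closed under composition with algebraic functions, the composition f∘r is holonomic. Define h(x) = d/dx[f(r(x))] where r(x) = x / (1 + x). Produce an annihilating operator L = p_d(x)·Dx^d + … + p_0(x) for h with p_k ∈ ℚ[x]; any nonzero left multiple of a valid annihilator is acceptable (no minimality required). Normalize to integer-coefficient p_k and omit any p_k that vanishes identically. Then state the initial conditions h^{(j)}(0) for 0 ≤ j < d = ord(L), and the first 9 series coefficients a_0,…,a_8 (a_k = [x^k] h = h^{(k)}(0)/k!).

L = (4 + 12·x + 36·x^2 + 20·x^3) + (-1 - 7·x - 9·x^2 + 7·x^3 + 10·x^4)·Dx  (order 1).
h: a_k = -3, -12, 0, -48, 60, -216, 420, -1056, 2268, …
ICs: h(0) = -3.

f: a_k = -3, -3, -9, -15, -33, -63, -129, -255, -513, …
f∘r: x↦r, Dx↦Dx/r' in L_f ⇒ L₀.
h=h₀': d/dx-closure on L₀ ⇒ L.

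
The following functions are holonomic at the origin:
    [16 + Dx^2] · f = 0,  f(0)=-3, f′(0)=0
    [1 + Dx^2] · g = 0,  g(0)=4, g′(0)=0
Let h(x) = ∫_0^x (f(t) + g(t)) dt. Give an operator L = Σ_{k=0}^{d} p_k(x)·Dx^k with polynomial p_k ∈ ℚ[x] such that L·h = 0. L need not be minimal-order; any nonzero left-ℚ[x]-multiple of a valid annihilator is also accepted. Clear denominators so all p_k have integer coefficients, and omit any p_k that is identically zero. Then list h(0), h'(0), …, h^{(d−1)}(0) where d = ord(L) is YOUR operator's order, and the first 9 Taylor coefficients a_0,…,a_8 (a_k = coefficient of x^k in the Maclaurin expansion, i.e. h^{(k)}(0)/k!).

L = 16·Dx + 17·Dx^3 + Dx^5  (order 5).
h: a_k = 0, 1, 0, 22/3, 0, -191/30, 0, 3071/1260, 0, …
ICs: h(0) = 0, h′(0) = 1, h′′(0) = 0, h′′′(0) = 44, h′′′′(0) = 0.

f: a_k = -3, 0, 24, 0, -32, 0, 256/15, 0, -512/105, …
g: a_k = 4, 0, -2, 0, 1/6, 0, -1/180, 0, 1/10080, …
Weyl lclm of L_f,L_g ⇒ L₀ (ord ≤ 4).
Integrate: L := L₀·Dx.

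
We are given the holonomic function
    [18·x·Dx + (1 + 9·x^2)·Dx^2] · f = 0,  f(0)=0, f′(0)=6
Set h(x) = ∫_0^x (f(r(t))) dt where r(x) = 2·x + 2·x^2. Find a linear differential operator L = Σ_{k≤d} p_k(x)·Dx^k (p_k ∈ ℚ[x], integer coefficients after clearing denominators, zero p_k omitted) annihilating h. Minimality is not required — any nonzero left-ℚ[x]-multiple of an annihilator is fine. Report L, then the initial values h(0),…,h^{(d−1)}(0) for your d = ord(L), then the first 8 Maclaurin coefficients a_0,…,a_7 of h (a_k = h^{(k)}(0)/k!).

f: a_k = 0, 6, 0, -18, 0, 486/5, 0, -4374/7, …
Substitute x→r, Dx→(1/r')Dx; clear ⇒ L₀.
∫: right-multiply L₀ by Dx.
L = (-2 + 72·x + 288·x^2 + 432·x^3 + 216·x^4)·Dx^2 + (1 + 2·x + 36·x^2 + 144·x^3 + 180·x^4 + 72·x^5)·Dx^3  (order 3).
h: a_k = 0, 0, 6, 4, -36, -432/5, 2232/5, 15408/7, …
ICs: h(0) = 0, h′(0) = 0, h′′(0) = 12.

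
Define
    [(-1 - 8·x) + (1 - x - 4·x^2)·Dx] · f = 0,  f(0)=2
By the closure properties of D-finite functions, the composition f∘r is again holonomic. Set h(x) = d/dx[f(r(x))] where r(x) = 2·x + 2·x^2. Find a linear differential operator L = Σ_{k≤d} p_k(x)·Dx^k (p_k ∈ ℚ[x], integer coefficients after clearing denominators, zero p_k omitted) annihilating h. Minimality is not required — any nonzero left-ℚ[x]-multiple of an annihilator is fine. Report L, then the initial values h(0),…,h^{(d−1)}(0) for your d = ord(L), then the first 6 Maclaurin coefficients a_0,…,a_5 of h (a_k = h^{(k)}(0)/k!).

f: a_k = 2, 2, 10, 18, 58, 130, …
Substitute x→r, Dx→(1/r')Dx; clear ⇒ L₀.
Differentiate: ansatz ord ≤ ord L₀ ⇒ L.
L = (22 + 204·x + 1260·x^2 + 4672·x^3 + 8736·x^4 + 7680·x^5 + 2560·x^6) + (-1 - 16·x + 6·x^2 + 420·x^3 + 1520·x^4 + 2400·x^5 + 1792·x^6 + 512·x^7)·Dx  (order 1).
h: a_k = 4, 88, 672, 5600, 41520, 298080, …
ICs: h(0) = 4.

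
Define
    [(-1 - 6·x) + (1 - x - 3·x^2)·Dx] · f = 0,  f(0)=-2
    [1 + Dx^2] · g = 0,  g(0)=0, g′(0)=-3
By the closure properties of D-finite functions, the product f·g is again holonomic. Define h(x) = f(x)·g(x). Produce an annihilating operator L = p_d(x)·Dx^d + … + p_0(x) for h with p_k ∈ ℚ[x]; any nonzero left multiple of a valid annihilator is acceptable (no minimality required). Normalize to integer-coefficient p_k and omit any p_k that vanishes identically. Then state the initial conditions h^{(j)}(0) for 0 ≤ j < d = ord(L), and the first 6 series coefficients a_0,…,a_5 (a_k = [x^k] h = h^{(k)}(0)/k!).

L = (5 + x + 3·x^2) + (2 + 12·x)·Dx + (-1 + x + 3·x^2)·Dx^2  (order 2).
h: a_k = 0, 6, 6, 23, 41, 2201/20, …
ICs: h(0) = 0, h′(0) = 6.

f: a_k = -2, -2, -8, -14, -38, -80, …
g: a_k = 0, -3, 0, 1/2, 0, -1/40, …
Sym-product of L_f,L_g gives L₀ (≤ ord 2).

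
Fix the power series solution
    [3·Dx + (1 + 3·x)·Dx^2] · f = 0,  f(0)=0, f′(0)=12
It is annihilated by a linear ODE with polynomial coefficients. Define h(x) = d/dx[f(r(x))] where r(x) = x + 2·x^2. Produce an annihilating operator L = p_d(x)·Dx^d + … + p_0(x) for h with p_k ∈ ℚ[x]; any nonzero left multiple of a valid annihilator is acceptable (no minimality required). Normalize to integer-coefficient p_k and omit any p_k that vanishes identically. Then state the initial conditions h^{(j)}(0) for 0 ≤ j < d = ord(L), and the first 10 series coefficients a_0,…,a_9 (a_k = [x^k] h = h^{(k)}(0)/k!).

L = (-1 + 12·x + 24·x^2) + (1 + 7·x + 18·x^2 + 24·x^3)·Dx  (order 1).
h: a_k = 12, 12, -108, 252, -108, -1188, 4212, -5508, -8748, 59292, …
ICs: h(0) = 12.

f: a_k = 0, 12, -18, 36, -81, 972/5, -486, 8748/7, -6561/2, 8748, …
Change of var in L_f (x↦r) gives L₀.
h=h₀': d/dx-closure on L₀ ⇒ L.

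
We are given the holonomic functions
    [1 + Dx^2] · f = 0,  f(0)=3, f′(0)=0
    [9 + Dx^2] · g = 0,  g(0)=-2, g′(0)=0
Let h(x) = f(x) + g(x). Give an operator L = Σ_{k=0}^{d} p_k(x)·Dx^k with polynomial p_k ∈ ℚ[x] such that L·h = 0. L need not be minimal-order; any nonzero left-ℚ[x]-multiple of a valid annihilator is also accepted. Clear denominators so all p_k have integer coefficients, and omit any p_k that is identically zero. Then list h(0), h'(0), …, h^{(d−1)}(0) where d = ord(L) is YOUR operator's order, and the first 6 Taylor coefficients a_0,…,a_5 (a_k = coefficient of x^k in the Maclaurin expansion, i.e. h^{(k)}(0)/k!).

L = 9 + 10·Dx^2 + Dx^4  (order 4).
h: a_k = 1, 0, 15/2, 0, -53/8, 0, …
ICs: h(0) = 1, h′(0) = 0, h′′(0) = 15, h′′′(0) = 0.

f: a_k = 3, 0, -3/2, 0, 1/8, 0, …
g: a_k = -2, 0, 9, 0, -27/4, 0, …
Sum ⇒ L₀ = lclm(L_f,L_g) in ℚ(x)⟨Dx⟩.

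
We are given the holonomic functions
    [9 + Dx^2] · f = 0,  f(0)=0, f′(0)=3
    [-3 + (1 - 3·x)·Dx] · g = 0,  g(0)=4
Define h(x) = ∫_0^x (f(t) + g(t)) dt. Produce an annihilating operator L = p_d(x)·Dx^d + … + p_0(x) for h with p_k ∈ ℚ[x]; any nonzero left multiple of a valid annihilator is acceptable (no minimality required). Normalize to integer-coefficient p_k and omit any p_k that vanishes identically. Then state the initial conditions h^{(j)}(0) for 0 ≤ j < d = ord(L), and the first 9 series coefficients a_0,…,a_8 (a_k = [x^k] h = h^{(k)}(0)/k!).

L = (-63 + 54·x - 81·x^2)·Dx + (9 - 45·x + 81·x^2 - 81·x^3)·Dx^2 + (-7 + 6·x - 9·x^2)·Dx^3 + (1 - 5·x + 9·x^2 - 9·x^3)·Dx^4  (order 4).
h: a_k = 0, 4, 15/2, 12, 207/8, 324/5, 12987/80, 2916/7, 4898637/4480, …
ICs: h(0) = 0, h′(0) = 4, h′′(0) = 15, h′′′(0) = 72.

f: a_k = 0, 3, 0, -9/2, 0, 81/40, 0, -243/560, 0, …
g: a_k = 4, 12, 36, 108, 324, 972, 2916, 8748, 26244, …
Weyl lclm of L_f,L_g ⇒ L₀ (ord ≤ 3).
∫: right-multiply L₀ by Dx.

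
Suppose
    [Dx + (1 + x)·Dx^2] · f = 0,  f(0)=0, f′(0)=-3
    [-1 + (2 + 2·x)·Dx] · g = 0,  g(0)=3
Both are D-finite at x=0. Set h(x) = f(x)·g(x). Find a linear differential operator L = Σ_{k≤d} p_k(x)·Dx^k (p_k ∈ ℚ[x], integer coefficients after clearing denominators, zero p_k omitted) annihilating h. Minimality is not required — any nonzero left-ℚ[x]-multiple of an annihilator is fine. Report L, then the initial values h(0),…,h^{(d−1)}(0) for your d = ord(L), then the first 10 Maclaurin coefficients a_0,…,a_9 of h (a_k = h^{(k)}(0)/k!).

f: a_k = 0, -3, 3/2, -1, 3/4, -3/5, 1/2, -3/7, 3/8, -1/3, …
g: a_k = 3, 3/2, -3/8, 3/16, -15/128, 21/256, -63/1024, 99/2048, -1287/32768, 2145/65536, …
Sym-product of L_f,L_g gives L₀ (≤ ord 2).
L = 1 + (4 + 8·x + 4·x^2)·Dx^2  (order 2).
h: a_k = 0, -9, 0, 3/8, -3/8, 213/640, -93/320, 9129/35840, -8067/35840, 46027/229376, …
ICs: h(0) = 0, h′(0) = -9.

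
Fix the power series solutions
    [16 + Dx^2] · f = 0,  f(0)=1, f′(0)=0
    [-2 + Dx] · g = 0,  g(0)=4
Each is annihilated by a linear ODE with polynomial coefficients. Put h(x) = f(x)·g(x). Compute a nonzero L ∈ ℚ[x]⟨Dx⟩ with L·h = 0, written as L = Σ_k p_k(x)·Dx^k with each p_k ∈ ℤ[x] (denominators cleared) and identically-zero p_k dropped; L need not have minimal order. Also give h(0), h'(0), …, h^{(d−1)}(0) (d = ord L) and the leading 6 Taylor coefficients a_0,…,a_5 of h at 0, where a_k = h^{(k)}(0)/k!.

f: a_k = 1, 0, -8, 0, 32/3, 0, …
g: a_k = 4, 8, 8, 16/3, 8/3, 16/15, …
L₀ := L_f ⊗_s L_g (sym. prod.), ord ≤ 2.
L = 20 - 4·Dx + Dx^2  (order 2).
h: a_k = 4, 8, -24, -176/3, -56/3, 656/15, …
ICs: h(0) = 4, h′(0) = 8.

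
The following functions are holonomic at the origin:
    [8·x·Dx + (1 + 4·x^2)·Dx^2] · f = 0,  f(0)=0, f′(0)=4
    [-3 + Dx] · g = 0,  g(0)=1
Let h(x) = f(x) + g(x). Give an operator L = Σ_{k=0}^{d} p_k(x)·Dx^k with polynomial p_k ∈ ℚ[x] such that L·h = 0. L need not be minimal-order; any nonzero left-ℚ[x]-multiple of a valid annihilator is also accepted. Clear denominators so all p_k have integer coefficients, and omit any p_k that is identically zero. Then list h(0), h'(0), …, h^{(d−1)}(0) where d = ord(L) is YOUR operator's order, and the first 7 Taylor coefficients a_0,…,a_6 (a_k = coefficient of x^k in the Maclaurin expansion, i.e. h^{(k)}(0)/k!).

L = (24 - 72·x - 288·x^2 - 288·x^3)·Dx + (-17 + 24·x^2 - 144·x^4)·Dx^2 + (3 + 8·x + 24·x^2 + 32·x^3 + 48·x^4)·Dx^3  (order 3).
h: a_k = 1, 7, 9/2, -5/6, 27/8, 593/40, 81/80, …
ICs: h(0) = 1, h′(0) = 7, h′′(0) = 9.

f: a_k = 0, 4, 0, -16/3, 0, 64/5, 0, …
g: a_k = 1, 3, 9/2, 9/2, 27/8, 81/40, 81/80, …
Sum ⇒ L₀ = lclm(L_f,L_g) in ℚ(x)⟨Dx⟩.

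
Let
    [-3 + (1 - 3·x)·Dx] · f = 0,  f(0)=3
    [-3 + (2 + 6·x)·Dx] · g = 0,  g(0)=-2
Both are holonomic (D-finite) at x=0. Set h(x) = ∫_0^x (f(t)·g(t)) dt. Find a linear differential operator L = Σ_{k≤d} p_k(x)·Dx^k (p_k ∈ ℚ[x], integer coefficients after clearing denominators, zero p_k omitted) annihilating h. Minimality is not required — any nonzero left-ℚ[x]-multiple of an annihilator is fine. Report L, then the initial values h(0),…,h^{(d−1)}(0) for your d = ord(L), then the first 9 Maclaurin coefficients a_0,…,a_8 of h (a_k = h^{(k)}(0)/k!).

f: a_k = 3, 9, 27, 81, 243, 729, 2187, 6561, 19683, …
g: a_k = -2, -3, 9/4, -27/8, 405/64, -1701/128, 15309/512, -72171/1024, 2814669/16384, …
Sym-product of L_f,L_g gives L₀ (≤ ord 1).
h=∫h₀ ⇒ L = L₀·Dx.
L = (9 + 9·x)·Dx + (-2 + 18·x^2)·Dx^2  (order 2).
h: a_k = 0, -6, -27/2, -99/4, -1863/32, -43497/320, -88695/256, -3147093/3584, -19099071/8192, …
ICs: h(0) = 0, h′(0) = -6.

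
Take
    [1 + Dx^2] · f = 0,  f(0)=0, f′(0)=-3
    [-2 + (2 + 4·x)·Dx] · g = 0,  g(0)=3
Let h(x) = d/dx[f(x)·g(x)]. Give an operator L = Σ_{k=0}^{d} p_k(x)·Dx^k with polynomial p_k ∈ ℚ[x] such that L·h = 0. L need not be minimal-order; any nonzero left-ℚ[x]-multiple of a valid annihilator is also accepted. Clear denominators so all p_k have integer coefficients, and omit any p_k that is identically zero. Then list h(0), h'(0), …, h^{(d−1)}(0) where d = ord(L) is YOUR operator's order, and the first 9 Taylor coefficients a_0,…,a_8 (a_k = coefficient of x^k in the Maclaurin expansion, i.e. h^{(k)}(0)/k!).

f: a_k = 0, -3, 0, 1/2, 0, -1/40, 0, 1/1680, 0, …
g: a_k = 3, 3, -3/2, 3/2, -15/8, 21/8, -63/16, 99/16, -1287/128, …
L₀ := L_f ⊗_s L_g (sym. prod.), ord ≤ 2.
Differentiate: ansatz ord ≤ ord L₀ ⇒ L.
L = (2 + 12·x + 16·x^2 + 8·x^3 + 4·x^4) + (1 - 6·x^2 - 4·x^3)·Dx + (1 + 5·x + 9·x^2 + 8·x^3 + 4·x^4)·Dx^2  (order 2).
h: a_k = -9, -18, 18, -12, 24, -216/5, 382/5, -968/7, 8896/35, …
ICs: h(0) = -9, h′(0) = -18.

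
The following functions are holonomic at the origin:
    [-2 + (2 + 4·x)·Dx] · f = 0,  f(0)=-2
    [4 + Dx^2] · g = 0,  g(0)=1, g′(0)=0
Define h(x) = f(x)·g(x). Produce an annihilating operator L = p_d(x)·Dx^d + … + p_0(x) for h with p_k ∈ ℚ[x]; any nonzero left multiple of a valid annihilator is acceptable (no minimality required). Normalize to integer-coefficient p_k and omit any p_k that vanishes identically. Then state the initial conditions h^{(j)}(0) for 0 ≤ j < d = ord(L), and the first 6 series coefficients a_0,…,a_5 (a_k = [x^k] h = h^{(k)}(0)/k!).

f: a_k = -2, -2, 1, -1, 5/4, -7/4, …
g: a_k = 1, 0, -2, 0, 2/3, 0, …
L₀ := L_f ⊗_s L_g (sym. prod.), ord ≤ 2.
L = (7 + 16·x + 16·x^2) + (-2 - 4·x)·Dx + (1 + 4·x + 4·x^2)·Dx^2  (order 2).
h: a_k = -2, -2, 5, 3, -25/12, -13/12, …
ICs: h(0) = -2, h′(0) = -2.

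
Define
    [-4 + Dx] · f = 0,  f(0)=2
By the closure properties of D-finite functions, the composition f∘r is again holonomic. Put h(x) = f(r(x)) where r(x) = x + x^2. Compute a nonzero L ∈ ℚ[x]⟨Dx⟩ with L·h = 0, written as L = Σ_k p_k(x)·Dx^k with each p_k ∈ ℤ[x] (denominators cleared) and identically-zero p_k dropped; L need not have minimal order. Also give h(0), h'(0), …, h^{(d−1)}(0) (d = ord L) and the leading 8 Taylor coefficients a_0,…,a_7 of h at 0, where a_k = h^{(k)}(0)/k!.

L = (-4 - 8·x) + Dx  (order 1).
h: a_k = 2, 8, 24, 160/3, 304/3, 832/5, 11072/45, 104192/315, …
ICs: h(0) = 2.

f: a_k = 2, 8, 16, 64/3, 64/3, 256/15, 512/45, 2048/315, …
f∘r: x↦r, Dx↦Dx/r' in L_f ⇒ L₀.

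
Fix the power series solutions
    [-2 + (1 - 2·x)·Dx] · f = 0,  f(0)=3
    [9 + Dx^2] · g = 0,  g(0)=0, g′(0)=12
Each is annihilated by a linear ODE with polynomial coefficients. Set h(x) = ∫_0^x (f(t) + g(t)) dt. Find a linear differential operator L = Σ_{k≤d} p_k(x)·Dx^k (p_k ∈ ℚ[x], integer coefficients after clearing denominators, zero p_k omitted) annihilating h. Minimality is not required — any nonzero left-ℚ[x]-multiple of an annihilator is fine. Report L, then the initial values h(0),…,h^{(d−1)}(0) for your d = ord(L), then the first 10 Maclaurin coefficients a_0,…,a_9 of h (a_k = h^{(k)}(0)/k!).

f: a_k = 3, 6, 12, 24, 48, 96, 192, 384, 768, 1536, …
g: a_k = 0, 12, 0, -18, 0, 81/10, 0, -243/140, 0, 243/1120, …
h₀=f+g: left-lcm gives L₀, ord ≤ 3.
∫: right-multiply L₀ by Dx.
L = (594 - 648·x + 648·x^2)·Dx + (-153 + 630·x - 972·x^2 + 648·x^3)·Dx^2 + (66 - 72·x + 72·x^2)·Dx^3 + (-17 + 70·x - 108·x^2 + 72·x^3)·Dx^4  (order 4).
h: a_k = 0, 3, 9, 4, 3/2, 48/5, 347/20, 192/7, 53517/1120, 256/3, …
ICs: h(0) = 0, h′(0) = 3, h′′(0) = 18, h′′′(0) = 24.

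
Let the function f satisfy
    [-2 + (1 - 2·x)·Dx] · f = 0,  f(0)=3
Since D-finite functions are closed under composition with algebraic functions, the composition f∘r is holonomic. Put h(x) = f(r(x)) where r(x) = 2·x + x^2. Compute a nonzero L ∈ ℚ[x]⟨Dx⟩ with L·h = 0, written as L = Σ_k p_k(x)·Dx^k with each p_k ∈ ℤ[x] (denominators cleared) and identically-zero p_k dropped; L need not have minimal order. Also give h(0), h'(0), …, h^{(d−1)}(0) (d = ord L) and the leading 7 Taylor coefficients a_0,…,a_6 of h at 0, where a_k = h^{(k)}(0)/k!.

f: a_k = 3, 6, 12, 24, 48, 96, 192, …
f∘r: x↦r, Dx↦Dx/r' in L_f ⇒ L₀.
L = (4 + 4·x) + (-1 + 4·x + 2·x^2)·Dx  (order 1).
h: a_k = 3, 12, 54, 240, 1068, 4752, 21144, …
ICs: h(0) = 3.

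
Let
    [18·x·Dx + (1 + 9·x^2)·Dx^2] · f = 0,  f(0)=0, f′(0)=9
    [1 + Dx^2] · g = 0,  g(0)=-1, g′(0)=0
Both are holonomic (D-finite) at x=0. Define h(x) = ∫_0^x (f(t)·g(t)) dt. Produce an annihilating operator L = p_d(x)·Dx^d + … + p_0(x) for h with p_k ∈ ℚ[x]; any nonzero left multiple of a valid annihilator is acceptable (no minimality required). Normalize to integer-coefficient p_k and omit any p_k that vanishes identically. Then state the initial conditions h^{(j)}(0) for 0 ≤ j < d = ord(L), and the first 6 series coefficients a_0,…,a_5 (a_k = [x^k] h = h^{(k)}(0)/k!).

L = (370 + 9594·x^2 + 4131·x^4 + 2916·x^6 + 6561·x^8)·Dx + (684·x + 6804·x^3 + 8748·x^5 + 26244·x^7)·Dx^2 + (380 + 9792·x^2 + 5346·x^4 + 5832·x^6 + 13122·x^8)·Dx^3 + (684·x + 6804·x^3 + 8748·x^5 + 26244·x^7)·Dx^4 + (10 + 198·x^2 + 1215·x^4 + 2916·x^6 + 6561·x^8)·Dx^5  (order 5).
h: a_k = 0, 0, -9/2, 0, 63/8, 0, …
ICs: h(0) = 0, h′(0) = 0, h′′(0) = -9, h′′′(0) = 0, h′′′′(0) = 189.

f: a_k = 0, 9, 0, -27, 0, 729/5, …
g: a_k = -1, 0, 1/2, 0, -1/24, 0, …
h₀=f·g: eliminate ⇒ L₀, order ≤ 2·2.
∫: right-multiply L₀ by Dx.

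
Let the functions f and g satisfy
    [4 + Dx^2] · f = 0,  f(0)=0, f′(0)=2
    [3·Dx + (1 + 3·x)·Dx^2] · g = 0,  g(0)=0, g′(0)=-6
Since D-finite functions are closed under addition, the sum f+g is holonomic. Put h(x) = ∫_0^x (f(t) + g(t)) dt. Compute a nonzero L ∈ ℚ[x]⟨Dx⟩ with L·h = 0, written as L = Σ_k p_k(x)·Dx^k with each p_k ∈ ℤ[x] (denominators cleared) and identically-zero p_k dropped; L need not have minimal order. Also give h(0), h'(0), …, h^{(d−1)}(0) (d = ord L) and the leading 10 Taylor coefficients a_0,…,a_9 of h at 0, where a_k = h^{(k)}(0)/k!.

f: a_k = 0, 2, 0, -4/3, 0, 4/15, 0, -8/315, 0, 4/2835, …
g: a_k = 0, -6, 9, -18, 81/2, -486/5, 243, -4374/7, 6561/4, -4374, …
Weyl lclm of L_f,L_g ⇒ L₀ (ord ≤ 4).
Integrate: L := L₀·Dx.
L = (348 + 144·x + 216·x^2)·Dx^2 + (44 + 180·x + 216·x^2 + 216·x^3)·Dx^3 + (87 + 36·x + 54·x^2)·Dx^4 + (11 + 45·x + 54·x^2 + 54·x^3)·Dx^5  (order 5).
h: a_k = 0, 0, -2, 3, -29/6, 81/10, -727/45, 243/7, -98419/1260, 729/4, …
ICs: h(0) = 0, h′(0) = 0, h′′(0) = -4, h′′′(0) = 18, h′′′′(0) = -116.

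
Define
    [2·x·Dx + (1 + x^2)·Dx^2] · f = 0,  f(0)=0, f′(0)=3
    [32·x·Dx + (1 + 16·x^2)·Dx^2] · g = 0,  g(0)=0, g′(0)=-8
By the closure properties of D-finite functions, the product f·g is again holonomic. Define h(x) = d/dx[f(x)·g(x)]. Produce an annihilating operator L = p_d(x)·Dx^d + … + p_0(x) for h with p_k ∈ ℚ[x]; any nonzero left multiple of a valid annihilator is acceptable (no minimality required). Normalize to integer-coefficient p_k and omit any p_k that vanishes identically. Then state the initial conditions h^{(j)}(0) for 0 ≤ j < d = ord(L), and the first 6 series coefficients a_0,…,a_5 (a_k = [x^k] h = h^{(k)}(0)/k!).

f: a_k = 0, 3, 0, -1, 0, 3/5, …
g: a_k = 0, -8, 0, 128/3, 0, -2048/5, …
Product ⇒ symmetric product L₀, ord ≤ 4.
Derive L from L₀ (diff closure).
L = (-384·x - 10880·x^3 - 16384·x^5 + 34816·x^7 + 98304·x^9) + (-68 - 3916·x^2 - 19584·x^4 - 14336·x^6 + 121856·x^8 + 147456·x^10)·Dx + (-136·x - 2632·x^3 - 6528·x^5 + 16448·x^7 + 69632·x^9 + 49152·x^11)·Dx^2 + (-1 - 34·x^2 - 305·x^4 + 4880·x^8 + 8704·x^10 + 4096·x^12)·Dx^3  (order 3).
h: a_k = 0, -48, 0, 544, 0, -38288/5, …
ICs: h(0) = 0, h′(0) = -48, h′′(0) = 0.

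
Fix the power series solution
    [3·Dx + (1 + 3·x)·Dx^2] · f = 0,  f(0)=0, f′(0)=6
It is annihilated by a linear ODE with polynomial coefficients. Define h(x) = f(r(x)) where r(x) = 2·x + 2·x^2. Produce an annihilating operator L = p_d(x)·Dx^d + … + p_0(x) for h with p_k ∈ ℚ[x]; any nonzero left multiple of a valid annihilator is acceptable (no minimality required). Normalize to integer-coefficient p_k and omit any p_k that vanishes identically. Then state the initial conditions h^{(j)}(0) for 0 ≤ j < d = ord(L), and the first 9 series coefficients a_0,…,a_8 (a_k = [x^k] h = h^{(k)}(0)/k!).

L = (4 + 12·x + 12·x^2)·Dx + (1 + 8·x + 18·x^2 + 12·x^3)·Dx^2  (order 2).
h: a_k = 0, 12, -24, 72, -252, 4752/5, -3744, 106272/7, -62856, …
ICs: h(0) = 0, h′(0) = 12.

f: a_k = 0, 6, -9, 18, -81/2, 486/5, -243, 4374/7, -6561/4, …
Change of var in L_f (x↦r) gives L₀.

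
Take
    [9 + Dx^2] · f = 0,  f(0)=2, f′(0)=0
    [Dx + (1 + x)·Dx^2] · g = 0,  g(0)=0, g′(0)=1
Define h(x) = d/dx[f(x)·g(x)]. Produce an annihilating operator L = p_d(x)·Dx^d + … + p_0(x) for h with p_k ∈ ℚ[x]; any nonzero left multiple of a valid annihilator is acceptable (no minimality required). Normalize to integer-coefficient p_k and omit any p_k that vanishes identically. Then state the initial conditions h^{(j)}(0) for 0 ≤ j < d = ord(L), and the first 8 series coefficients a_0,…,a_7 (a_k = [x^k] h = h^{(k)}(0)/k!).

f: a_k = 2, 0, -9, 0, 27/4, 0, -81/40, 0, …
g: a_k = 0, 1, -1/2, 1/3, -1/4, 1/5, -1/6, 1/7, …
Sym-product of L_f,L_g gives L₀ (≤ ord 4).
h=h₀': d/dx-closure on L₀ ⇒ L.
L = (13743 + 107892·x + 319302·x^2 + 475308·x^3 + 381267·x^4 + 157464·x^5 + 26244·x^6) + (4104 + 24192·x + 53460·x^2 + 56700·x^3 + 29160·x^4 + 5832·x^5)·Dx + (4020 + 27828·x + 76770·x^2 + 109512·x^3 + 85698·x^4 + 34992·x^5 + 5832·x^6)·Dx^2 + (456 + 2688·x + 5940·x^2 + 6300·x^3 + 3240·x^4 + 648·x^5)·Dx^3 + (277 + 1760·x + 4588·x^2 + 6300·x^3 + 4815·x^4 + 1944·x^5 + 324·x^6)·Dx^4  (order 4).
h: a_k = 2, -2, -25, 16, 83/4, -35/4, -361/40, 23/5, …
ICs: h(0) = 2, h′(0) = -2, h′′(0) = -50, h′′′(0) = 96.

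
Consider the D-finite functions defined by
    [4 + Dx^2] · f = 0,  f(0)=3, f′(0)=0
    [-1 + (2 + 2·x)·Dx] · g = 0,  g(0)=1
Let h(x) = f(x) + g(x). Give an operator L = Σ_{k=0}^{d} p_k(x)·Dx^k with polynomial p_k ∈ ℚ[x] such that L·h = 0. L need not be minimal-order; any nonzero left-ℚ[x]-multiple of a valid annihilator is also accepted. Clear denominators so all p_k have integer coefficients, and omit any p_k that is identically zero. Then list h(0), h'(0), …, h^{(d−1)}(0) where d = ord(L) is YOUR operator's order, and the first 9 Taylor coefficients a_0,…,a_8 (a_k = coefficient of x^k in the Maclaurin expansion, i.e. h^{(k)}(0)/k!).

f: a_k = 3, 0, -6, 0, 2, 0, -4/15, 0, 2/105, …
g: a_k = 1, 1/2, -1/8, 1/16, -5/128, 7/256, -21/1024, 33/2048, -429/32768, …
f+g: L₀ = lclm(L_f,L_g), ord ≤ 2+1.
L = (-76 - 128·x - 64·x^2) + (120 + 376·x + 384·x^2 + 128·x^3)·Dx + (-19 - 32·x - 16·x^2)·Dx^2 + (30 + 94·x + 96·x^2 + 32·x^3)·Dx^3  (order 3).
h: a_k = 4, 1/2, -49/8, 1/16, 251/128, 7/256, -4411/15360, 33/2048, 20491/3440640, …
ICs: h(0) = 4, h′(0) = 1/2, h′′(0) = -49/4.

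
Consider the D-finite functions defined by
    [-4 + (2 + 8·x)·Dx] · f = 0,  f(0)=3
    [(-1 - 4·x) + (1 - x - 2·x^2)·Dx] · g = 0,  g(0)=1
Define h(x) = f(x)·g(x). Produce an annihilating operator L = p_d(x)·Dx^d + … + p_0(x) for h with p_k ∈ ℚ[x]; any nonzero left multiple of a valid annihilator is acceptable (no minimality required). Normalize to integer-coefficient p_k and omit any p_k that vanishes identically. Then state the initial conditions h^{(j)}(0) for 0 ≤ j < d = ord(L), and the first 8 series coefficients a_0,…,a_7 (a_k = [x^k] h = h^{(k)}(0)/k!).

L = (3 + 6·x + 12·x^2) + (-1 - 3·x + 6·x^2 + 8·x^3)·Dx  (order 1).
h: a_k = 3, 9, 9, 39, 27, 189, -9, 1161, …
ICs: h(0) = 3.

f: a_k = 3, 6, -6, 12, -30, 84, -252, 792, …
g: a_k = 1, 1, 3, 5, 11, 21, 43, 85, …
Sym-product of L_f,L_g gives L₀ (≤ ord 1).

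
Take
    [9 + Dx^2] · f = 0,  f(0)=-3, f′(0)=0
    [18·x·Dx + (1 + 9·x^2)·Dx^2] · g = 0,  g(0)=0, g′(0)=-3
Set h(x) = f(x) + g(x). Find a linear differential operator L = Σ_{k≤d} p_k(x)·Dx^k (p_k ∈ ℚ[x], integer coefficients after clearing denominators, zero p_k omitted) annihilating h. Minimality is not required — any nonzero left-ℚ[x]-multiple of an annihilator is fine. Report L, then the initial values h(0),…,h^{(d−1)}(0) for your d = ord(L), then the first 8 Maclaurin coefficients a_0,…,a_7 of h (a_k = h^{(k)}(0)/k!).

f: a_k = -3, 0, 27/2, 0, -81/8, 0, 243/80, 0, …
g: a_k = 0, -3, 0, 9, 0, -243/5, 0, 2187/7, …
Weyl lclm of L_f,L_g ⇒ L₀ (ord ≤ 4).
L = (-1782·x + 20412·x^3 + 13122·x^5)·Dx + (-9 + 567·x^2 + 6561·x^4 + 6561·x^6)·Dx^2 + (-198·x + 2268·x^3 + 1458·x^5)·Dx^3 + (-1 + 63·x^2 + 729·x^4 + 729·x^6)·Dx^4  (order 4).
h: a_k = -3, -3, 27/2, 9, -81/8, -243/5, 243/80, 2187/7, …
ICs: h(0) = -3, h′(0) = -3, h′′(0) = 27, h′′′(0) = 54.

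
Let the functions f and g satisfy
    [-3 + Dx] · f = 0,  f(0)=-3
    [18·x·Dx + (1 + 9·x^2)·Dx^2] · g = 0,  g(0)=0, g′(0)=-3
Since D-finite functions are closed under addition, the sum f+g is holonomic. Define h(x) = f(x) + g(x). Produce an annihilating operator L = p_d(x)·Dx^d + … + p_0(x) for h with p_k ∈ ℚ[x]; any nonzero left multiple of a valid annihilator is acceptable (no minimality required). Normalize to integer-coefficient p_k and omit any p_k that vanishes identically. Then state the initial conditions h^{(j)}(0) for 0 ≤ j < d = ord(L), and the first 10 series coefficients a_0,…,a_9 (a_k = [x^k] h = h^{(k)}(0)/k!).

f: a_k = -3, -9, -27/2, -27/2, -81/8, -243/40, -243/80, -729/560, -2187/4480, -729/4480, …
g: a_k = 0, -3, 0, 9, 0, -243/5, 0, 2187/7, 0, -2187, …
f+g: L₀ = lclm(L_f,L_g), ord ≤ 1+2.
L = (18 - 108·x - 162·x^2)·Dx + (-9 + 27·x + 27·x^2 - 81·x^3)·Dx^2 + (1 + 3·x + 9·x^2 + 27·x^3)·Dx^3  (order 3).
h: a_k = -3, -12, -27/2, -9/2, -81/8, -2187/40, -243/80, 174231/560, -2187/4480, -9798489/4480, …
ICs: h(0) = -3, h′(0) = -12, h′′(0) = -27.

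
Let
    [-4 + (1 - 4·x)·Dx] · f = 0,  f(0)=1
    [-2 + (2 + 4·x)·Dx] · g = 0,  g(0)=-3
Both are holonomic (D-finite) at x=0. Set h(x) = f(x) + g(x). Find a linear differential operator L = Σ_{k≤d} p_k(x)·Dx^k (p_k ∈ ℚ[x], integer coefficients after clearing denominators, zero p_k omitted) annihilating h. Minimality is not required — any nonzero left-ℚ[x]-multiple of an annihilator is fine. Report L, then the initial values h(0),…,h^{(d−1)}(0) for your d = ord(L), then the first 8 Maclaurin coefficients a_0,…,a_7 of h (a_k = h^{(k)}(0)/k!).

f: a_k = 1, 4, 16, 64, 256, 1024, 4096, 16384, …
g: a_k = -3, -3, 3/2, -3/2, 15/8, -21/8, 63/16, -99/16, …
L₀ := lclm(L_f,L_g); ord L₀ ≤ 1+1.
L = (-12 - 16·x) + (11 + 40·x + 48·x^2)·Dx + (-1 - 2·x + 16·x^2 + 32·x^3)·Dx^2  (order 2).
h: a_k = -2, 1, 35/2, 125/2, 2063/8, 8171/8, 65599/16, 262045/16, …
ICs: h(0) = -2, h′(0) = 1.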